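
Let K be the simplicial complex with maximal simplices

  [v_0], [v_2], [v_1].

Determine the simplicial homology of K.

H_0 ≅ Z^3.

K has 3 vertices.
rank ∂_0 = 0, rank ∂_1 = 0 ⇒ b_0 = 3 − 0 − 0 = 3. So H_0 = Z^3.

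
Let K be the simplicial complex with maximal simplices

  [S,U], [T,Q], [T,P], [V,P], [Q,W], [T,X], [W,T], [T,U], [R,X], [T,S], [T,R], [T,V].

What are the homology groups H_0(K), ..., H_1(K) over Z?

H_0 = Z,  H_1 = Z^4.

Fix the vertex order P < Q < R < S < T < U < V < W < X and write every simplex with vertices in increasing order. Then dim K = 1 and the simplices of K are:

  0-simplices (9): P, Q, R, S, T, U, V, W, X
  1-simplices (12): PT, PV, QT, QW, RT, RX, ST, SU, TU, TV, TW, TX

so the chain groups are C_0 ≅ Z^9, C_1 ≅ Z^12.

The boundary map ∂_1: C_1 → C_0 maps an edge to its endpoints' difference, ∂[p,q] = q − p. For instance
  ∂QW = W − Q.
The 9×12 boundary matrix has rank 8 and Smith normal form diag(1,1,1,1,1,1,1,1).

Computing H_k = (kernel of ∂_k) / (image of ∂_{k+1}):

  H_0: rank C_0 − rank ∂_1 = 9 − 8 = 1, and the invariant factors of ∂_1 are all 1, so H_0 = Z.
  H_1: rank ker ∂_1 − rank ∂_2 = (12 − 8) − 0 = 4, and there is no ∂_2, so H_1 = Z^4.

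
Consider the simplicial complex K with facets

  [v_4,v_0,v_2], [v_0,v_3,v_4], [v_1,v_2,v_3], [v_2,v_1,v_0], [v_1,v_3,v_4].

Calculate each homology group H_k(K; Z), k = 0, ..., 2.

H_0 = Z,  H_1 = Z,  H_2 = 0.

Fix the vertex order v_0 < v_1 < v_2 < v_3 < v_4 and write every simplex with vertices in increasing order. Then dim K = 2 and the simplices of K are:

  0-simplices (5): [v_0], [v_1], [v_2], [v_3], [v_4]
  1-simplices (10): [v_0,v_1], [v_0,v_2], [v_0,v_3], [v_0,v_4], [v_1,v_2], [v_1,v_3], [v_1,v_4], [v_2,v_3], [v_2,v_4], [v_3,v_4]
  2-simplices (5): [v_0,v_1,v_2], [v_0,v_2,v_4], [v_0,v_3,v_4], [v_1,v_2,v_3], [v_1,v_3,v_4]

giving chain groups C_0 ≅ Z^5, C_1 ≅ Z^10, C_2 ≅ Z^5.

∂_1: C_1 → C_0 sends each edge [p,q] (with p < q) to q − p. For instance
  ∂[v_3,v_4] = [v_4] − [v_3].
This gives a 5×10 integer matrix of rank 4; reducing to Smith normal form yields diagonal entries (1,1,1,1).

The boundary map ∂_2: C_2 → C_1 sends each 2-simplex [p,q,r] to [q,r] − [p,r] + [p,q]. For instance
  ∂[v_0,v_3,v_4] = [v_3,v_4] − [v_0,v_4] + [v_0,v_3],
  ∂[v_1,v_3,v_4] = [v_3,v_4] − [v_1,v_4] + [v_1,v_3].
The 10×5 boundary matrix has rank 5 and Smith normal form diag(1,1,1,1,1).

Now H_k = ker ∂_k / im ∂_{k+1}, so:

  H_0: rank C_0 − rank ∂_1 = 5 − 4 = 1, and the invariant factors of ∂_1 are all 1, so H_0 = Z.
  H_1: rank ker ∂_1 − rank ∂_2 = (10 − 4) − 5 = 1, and the invariant factors of ∂_2 are all 1, so H_1 = Z.
  H_2: rank ker ∂_2 − rank ∂_3 = (5 − 5) − 0 = 0, and there is no ∂_3, so H_2 = 0.

As a check, the Euler characteristic is 5 − 10 + 5 = 0, which agrees with 1 − 1 + 0 = 0.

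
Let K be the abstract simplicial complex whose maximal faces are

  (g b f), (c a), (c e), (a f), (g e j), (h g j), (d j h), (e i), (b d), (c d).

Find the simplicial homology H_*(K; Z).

H_0 = Z,  H_1 = Z^3,  H_2 = 0.

We work with the vertex ordering a < b < c < d < e < f < g < h < i < j. The simplices of K, each written with vertices in increasing order, are:

  0-simplices (10): a, b, c, d, e, f, g, h, i, j
  1-simplices (16): ac, af, bd, bf, bg, cd, ce, dh, dj, eg, ei, ej, fg, gh, gj, hj
  2-simplices (4): bfg, dhj, egj, ghj

giving chain groups C_0 ≅ Z^10, C_1 ≅ Z^16, C_2 ≅ Z^4.

∂_1: C_1 → C_0 is given by ∂[p,q] = [q] − [p].
As a 10×16 matrix over Z this has rank 9, with invariant factors (1,1,1,1,1,1,1,1,1).

∂_2: C_2 → C_1 acts by ∂[p,q,r] = [q,r] − [p,r] + [p,q]. For instance
  ∂bfg = fg − bg + bf,
  ∂dhj = hj − dj + dh.
As a 16×4 matrix over Z this has rank 4, with invariant factors (1,1,1,1).

Now H_k = ker ∂_k / im ∂_{k+1}, so:

  H_0: rank C_0 − rank ∂_1 = 10 − 9 = 1, and the invariant factors of ∂_1 are all 1, so H_0 ≅ Z.
  H_1: rank ker ∂_1 − rank ∂_2 = (16 − 9) − 4 = 3, and the invariant factors of ∂_2 are all 1, so H_1 ≅ Z^3.
  H_2: rank ker ∂_2 − rank ∂_3 = (4 − 4) − 0 = 0, and there is no ∂_3, so H_2 ≅ 0.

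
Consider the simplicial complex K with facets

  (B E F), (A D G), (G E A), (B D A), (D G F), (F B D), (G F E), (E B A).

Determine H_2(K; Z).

H_2 = Z.

Order the vertices as A < B < D < E < F < G. Listing each simplex with vertices in this order, K has dimension 2 with simplices:

  0-simplices (6): A, B, D, E, F, G
  1-simplices (12): AB, AD, AE, AG, BD, BE, BF, DF, DG, EF, EG, FG
  2-simplices (8): ABD, ABE, ADG, AEG, BDF, BEF, DFG, EFG

Hence C_0 ≅ Z^6, C_1 ≅ Z^12, C_2 ≅ Z^8.

The boundary map ∂_1: C_1 → C_0 sends each edge [p,q] (with p < q) to q − p. For instance
  ∂BE = E − B.
This gives a 6×12 integer matrix of rank 5; reducing to Smith normal form yields diagonal entries (1,1,1,1,1).

Boundary ∂_2: C_2 → C_1 maps a triangle to the signed sum of its edges. For instance
  ∂DFG = FG − DG + DF,
  ∂ADG = DG − AG + AD.
The 12×8 boundary matrix has rank 7 and Smith normal form diag(1,1,1,1,1,1,1).

Reading off H_k = ker ∂_k / im ∂_{k+1}:

  H_2: rank ker ∂_2 − rank ∂_3 = (8 − 7) − 0 = 1, and there is no ∂_3, so H_2 ≅ Z.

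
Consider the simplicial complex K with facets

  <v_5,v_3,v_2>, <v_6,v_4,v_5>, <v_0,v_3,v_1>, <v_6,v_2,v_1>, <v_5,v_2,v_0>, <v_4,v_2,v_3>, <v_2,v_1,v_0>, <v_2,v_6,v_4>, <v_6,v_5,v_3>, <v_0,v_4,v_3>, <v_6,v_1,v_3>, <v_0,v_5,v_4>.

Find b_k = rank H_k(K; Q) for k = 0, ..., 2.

b_0 = 1, b_1 = 0, b_2 = 0.

Fix the vertex order v_0 < v_1 < v_2 < v_3 < v_4 < v_5 < v_6 and write every simplex with vertices in increasing order. Then dim K = 2 and the simplices of K are:

  0-simplices (7): [v_0], [v_1], [v_2], [v_3], [v_4], [v_5], [v_6]
  1-simplices (18): (18 of them)
  2-simplices (12): (12 of them)

Hence C_0 ≅ Z^7, C_1 ≅ Z^18, C_2 ≅ Z^12.

∂_1: C_1 → C_0 is given by ∂[p,q] = [q] − [p].
The 7×18 boundary matrix has rank 6 and Smith normal form diag(1,1,1,1,1,1).

Boundary ∂_2: C_2 → C_1 maps a triangle to the signed sum of its edges. For instance
  ∂[v_1,v_2,v_6] = [v_2,v_6] − [v_1,v_6] + [v_1,v_2],
  ∂[v_0,v_1,v_3] = [v_1,v_3] − [v_0,v_3] + [v_0,v_1].
This gives a 18×12 integer matrix of rank 12; reducing to Smith normal form yields diagonal entries (1,1,1,1,1,1,1,1,1,1,1,2).

Now H_k = ker ∂_k / im ∂_{k+1}, so:

  H_0: rank C_0 − rank ∂_1 = 7 − 6 = 1, and the invariant factors of ∂_1 are all 1, so H_0 ≅ Z.
  H_1: rank ker ∂_1 − rank ∂_2 = (18 − 6) − 12 = 0, and ∂_2 has invariant factor 2 > 1, so H_1 ≅ Z_2.
  H_2: rank ker ∂_2 − rank ∂_3 = (12 − 12) − 0 = 0, and there is no ∂_3, so H_2 ≅ 0.

Hence the Betti numbers are b_0 = 1, b_1 = 0, b_2 = 0.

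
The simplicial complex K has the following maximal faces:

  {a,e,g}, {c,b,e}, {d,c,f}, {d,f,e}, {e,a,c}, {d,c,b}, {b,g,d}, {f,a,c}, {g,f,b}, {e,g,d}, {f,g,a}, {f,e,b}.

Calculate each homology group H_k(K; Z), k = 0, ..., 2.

K has 7 vertices, 18 edges, 12 triangles.
rank ∂_0 = 0, rank ∂_1 = 6 ⇒ b_0 = 7 − 0 − 6 = 1; all invariant factors of ∂_1 are 1 so no torsion. So H_0 ≅ Z.
rank ∂_1 = 6, rank ∂_2 = 12 ⇒ b_1 = 18 − 6 − 12 = 0; ∂_2 has invariant factor(s) [2] giving torsion. So H_1 ≅ Z/2Z.
rank ∂_2 = 12, rank ∂_3 = 0 ⇒ b_2 = 12 − 12 − 0 = 0. So H_2 ≅ 0.

H_0 = Z,  H_1 = Z/2Z,  H_2 = 0.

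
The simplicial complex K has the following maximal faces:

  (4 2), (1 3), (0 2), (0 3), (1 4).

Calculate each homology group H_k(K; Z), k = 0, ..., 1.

Take the total order 0 < 1 < 2 < 3 < 4 on the vertex set. Then K (dimension 1) consists of the simplices:

  0-simplices (5): [0], [1], [2], [3], [4]
  1-simplices (5): [0,2], [0,3], [1,3], [1,4], [2,4]

so the chain groups are C_0 ≅ Z^5, C_1 ≅ Z^5.

The boundary map ∂_1: C_1 → C_0 maps an edge to its endpoints' difference, ∂[p,q] = q − p. For instance
  ∂[1,3] = [3] − [1].
The 5×5 boundary matrix has rank 4 and Smith normal form diag(1,1,1,1).

Computing H_k = (kernel of ∂_k) / (image of ∂_{k+1}):

  H_0: rank C_0 − rank ∂_1 = 5 − 4 = 1, and the invariant factors of ∂_1 are all 1, so H_0 ≅ Z.
  H_1: rank ker ∂_1 − rank ∂_2 = (5 − 4) − 0 = 1, and there is no ∂_2, so H_1 ≅ Z.

(K is a triangulation of the circle S^1.)

H_0 = Z,  H_1 = Z.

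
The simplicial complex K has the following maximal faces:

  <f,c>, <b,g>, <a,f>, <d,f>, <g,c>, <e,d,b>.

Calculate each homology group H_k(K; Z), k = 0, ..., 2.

H_0 ≅ Z,  H_1 ≅ Z,  H_2 = 0.

We work with the vertex ordering a < b < c < d < e < f < g. The simplices of K, each written with vertices in increasing order, are:

  0-simplices (7): a, b, c, d, e, f, g
  1-simplices (8): af, bd, be, bg, cf, cg, de, df
  2-simplices (1): bde

Hence C_0 ≅ Z^7, C_1 ≅ Z^8, C_2 ≅ Z^1.

∂_1: C_1 → C_0 sends each edge [p,q] (with p < q) to q − p. For instance
  ∂bg = g − b.
The resulting 7×8 matrix has rank 6, and its Smith normal form has invariant factors (1,1,1,1,1,1).

The boundary map ∂_2: C_2 → C_1 sends each 2-simplex [p,q,r] to [q,r] − [p,r] + [p,q]. For instance
  ∂bde = de − be + bd.
The resulting 8×1 matrix has rank 1, and its Smith normal form has invariant factors (1).

Now H_k = ker ∂_k / im ∂_{k+1}, so:

  H_0: rank C_0 − rank ∂_1 = 7 − 6 = 1, and the invariant factors of ∂_1 are all 1, so H_0 = Z.
  H_1: rank ker ∂_1 − rank ∂_2 = (8 − 6) − 1 = 1, and the invariant factors of ∂_2 are all 1, so H_1 = Z.
  H_2: rank ker ∂_2 − rank ∂_3 = (1 − 1) − 0 = 0, and there is no ∂_3, so H_2 = 0.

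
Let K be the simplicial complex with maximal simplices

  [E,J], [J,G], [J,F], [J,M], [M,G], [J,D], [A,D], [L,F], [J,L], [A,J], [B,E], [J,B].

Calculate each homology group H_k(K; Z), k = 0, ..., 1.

We work with the vertex ordering A < B < D < E < F < G < J < L < M. The simplices of K, each written with vertices in increasing order, are:

  0-simplices (9): A, B, D, E, F, G, J, L, M
  1-simplices (12): AD, AJ, BE, BJ, DJ, EJ, FJ, FL, GJ, GM, JL, JM

so the chain groups are C_0 ≅ Z^9, C_1 ≅ Z^12.

The boundary map ∂_1: C_1 → C_0 maps an edge to its endpoints' difference, ∂[p,q] = q − p. For instance
  ∂FJ = J − F.
The 9×12 boundary matrix has rank 8 and Smith normal form diag(1,1,1,1,1,1,1,1).

From H_k ≅ ker(∂_k) / im(∂_{k+1}) we obtain:

  H_0: rank C_0 − rank ∂_1 = 9 − 8 = 1, and the invariant factors of ∂_1 are all 1, so H_0 = Z.
  H_1: rank ker ∂_1 − rank ∂_2 = (12 − 8) − 0 = 4, and there is no ∂_2, so H_1 = Z^4.

H_0 ≅ Z,  H_1 ≅ Z^4.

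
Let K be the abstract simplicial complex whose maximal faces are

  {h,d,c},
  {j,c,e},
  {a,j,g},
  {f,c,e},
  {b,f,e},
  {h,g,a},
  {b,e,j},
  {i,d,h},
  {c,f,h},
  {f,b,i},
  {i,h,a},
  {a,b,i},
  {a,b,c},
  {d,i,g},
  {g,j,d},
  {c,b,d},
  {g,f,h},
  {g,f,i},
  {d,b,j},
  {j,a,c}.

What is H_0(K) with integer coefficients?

Fix the vertex order a < b < c < d < e < f < g < h < i < j and write every simplex with vertices in increasing order. Then dim K = 2 and the simplices of K are:

  0-simplices (10): a, b, c, d, e, f, g, h, i, j
  1-simplices (30): ab, ac, ag, ah, ai, aj, bc, bd, be, bf, bi, bj, cd, ce, cf, ch, cj, dg, dh, di, dj, ef, ej, fg, fh, fi, gh, gi, gj, hi
  2-simplices (20): abc, abi, acj, agh, agj, ahi, bcd, bdj, bef, bej, bfi, cdh, cef, cej, cfh, dgi, dgj, dhi, fgh, fgi

Hence C_0 ≅ Z^10, C_1 ≅ Z^30, C_2 ≅ Z^20.

Boundary ∂_1: C_1 → C_0 maps an edge to its endpoints' difference, ∂[p,q] = q − p. For instance
  ∂ej = j − e.
As a 10×30 matrix over Z this has rank 9, with invariant factors (1,1,1,1,1,1,1,1,1).

Boundary ∂_2: C_2 → C_1 maps a triangle to the signed sum of its edges. For instance
  ∂bfi = fi − bi + bf,
  ∂ahi = hi − ai + ah.
The resulting 30×20 matrix has rank 20, and its Smith normal form has invariant factors (1,1,1,1,1,1,1,1,1,1,1,1,1,1,1,1,1,1,1,2).

From H_k ≅ ker(∂_k) / im(∂_{k+1}) we obtain:

  H_0: rank C_0 − rank ∂_1 = 10 − 9 = 1, and the invariant factors of ∂_1 are all 1, so H_0 ≅ Z.

(K is a triangulation of the Klein bottle.)

H_0 = Z.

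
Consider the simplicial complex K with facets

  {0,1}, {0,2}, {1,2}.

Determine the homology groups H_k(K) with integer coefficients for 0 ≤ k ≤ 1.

H_0 = Z,  H_1 = Z.

Take the total order 0 < 1 < 2 on the vertex set. Then K (dimension 1) consists of the simplices:

  0-simplices (3): [0], [1], [2]
  1-simplices (3): [0,1], [0,2], [1,2]

giving chain groups C_0 ≅ Z^3, C_1 ≅ Z^3.

Boundary ∂_1: C_1 → C_0 sends each edge [p,q] (with p < q) to q − p.
As a 3×3 matrix over Z this has rank 2, with invariant factors (1,1).

From H_k ≅ ker(∂_k) / im(∂_{k+1}) we obtain:

  H_0: rank C_0 − rank ∂_1 = 3 − 2 = 1, and the invariant factors of ∂_1 are all 1, so H_0 = Z.
  H_1: rank ker ∂_1 − rank ∂_2 = (3 − 2) − 0 = 1, and there is no ∂_2, so H_1 = Z.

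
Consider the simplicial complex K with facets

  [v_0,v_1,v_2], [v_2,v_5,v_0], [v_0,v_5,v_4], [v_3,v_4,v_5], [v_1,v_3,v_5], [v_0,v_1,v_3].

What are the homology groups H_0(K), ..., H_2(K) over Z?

Order the vertices as v_0 < v_1 < v_2 < v_3 < v_4 < v_5. Listing each simplex with vertices in this order, K has dimension 2 with simplices:

  0-simplices (6): [v_0], [v_1], [v_2], [v_3], [v_4], [v_5]
  1-simplices (12): [v_0,v_1], [v_0,v_2], [v_0,v_3], [v_0,v_4], [v_0,v_5], [v_1,v_2], [v_1,v_3], [v_1,v_5], [v_2,v_5], [v_3,v_4], [v_3,v_5], [v_4,v_5]
  2-simplices (6): [v_0,v_1,v_2], [v_0,v_1,v_3], [v_0,v_2,v_5], [v_0,v_4,v_5], [v_1,v_3,v_5], [v_3,v_4,v_5]

Hence C_0 ≅ Z^6, C_1 ≅ Z^12, C_2 ≅ Z^6.

The boundary map ∂_1: C_1 → C_0 sends each edge [p,q] (with p < q) to q − p.
The resulting 6×12 matrix has rank 5, and its Smith normal form has invariant factors (1,1,1,1,1).

The boundary map ∂_2: C_2 → C_1 maps a triangle to the signed sum of its edges. For instance
  ∂[v_3,v_4,v_5] = [v_4,v_5] − [v_3,v_5] + [v_3,v_4],
  ∂[v_0,v_1,v_3] = [v_1,v_3] − [v_0,v_3] + [v_0,v_1].
The 12×6 boundary matrix has rank 6 and Smith normal form diag(1,1,1,1,1,1).

From H_k ≅ ker(∂_k) / im(∂_{k+1}) we obtain:

  H_0: rank C_0 − rank ∂_1 = 6 − 5 = 1, and the invariant factors of ∂_1 are all 1, so H_0 ≅ Z.
  H_1: rank ker ∂_1 − rank ∂_2 = (12 − 5) − 6 = 1, and the invariant factors of ∂_2 are all 1, so H_1 ≅ Z.
  H_2: rank ker ∂_2 − rank ∂_3 = (6 − 6) − 0 = 0, and there is no ∂_3, so H_2 ≅ 0.

H_0 ≅ Z,  H_1 ≅ Z,  H_2 = 0.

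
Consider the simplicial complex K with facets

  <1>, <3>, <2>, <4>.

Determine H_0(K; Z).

Order the vertices as 1 < 2 < 3 < 4. Listing each simplex with vertices in this order, K has dimension 0 with simplices:

  0-simplices (4): [1], [2], [3], [4]

so the chain groups are C_0 ≅ Z^4.

Now H_k = ker ∂_k / im ∂_{k+1}, so:

  H_0: rank C_0 − rank ∂_1 = 4 − 0 = 4, and there is no ∂_1, so H_0 = Z^4.

(K is a triangulation of a set of 4 points.)

H_0 = Z^4.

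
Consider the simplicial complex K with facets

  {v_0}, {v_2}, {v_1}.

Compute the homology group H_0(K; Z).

Order the vertices as v_0 < v_1 < v_2. Listing each simplex with vertices in this order, K has dimension 0 with simplices:

  0-simplices (3): [v_0], [v_1], [v_2]

Hence C_0 ≅ Z^3.

Reading off H_k = ker ∂_k / im ∂_{k+1}:

  H_0: rank C_0 − rank ∂_1 = 3 − 0 = 3, and there is no ∂_1, so H_0 ≅ Z^3.

(K is a triangulation of a set of 3 points.)

H_0 ≅ Z^3.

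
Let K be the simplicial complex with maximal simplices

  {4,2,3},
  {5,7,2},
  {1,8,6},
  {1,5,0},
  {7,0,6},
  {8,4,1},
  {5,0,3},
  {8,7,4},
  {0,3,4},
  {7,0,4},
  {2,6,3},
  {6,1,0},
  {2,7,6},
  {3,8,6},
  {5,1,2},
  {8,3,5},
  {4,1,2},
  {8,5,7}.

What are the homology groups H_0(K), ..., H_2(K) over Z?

Order the vertices as 0 < 1 < 2 < 3 < 4 < 5 < 6 < 7 < 8. Listing each simplex with vertices in this order, K has dimension 2 with simplices:

  0-simplices (9): [0], [1], [2], [3], [4], [5], [6], [7], [8]
  1-simplices (27): (27 of them)
  2-simplices (18): [0,1,5], [0,1,6], [0,3,4], [0,3,5], [0,4,7], [0,6,7], [1,2,4], [1,2,5], [1,4,8], [1,6,8], [2,3,4], [2,3,6], [2,5,7], [2,6,7], [3,5,8], [3,6,8], [4,7,8], [5,7,8]

Hence C_0 ≅ Z^9, C_1 ≅ Z^27, C_2 ≅ Z^18.

Boundary ∂_1: C_1 → C_0 is given by ∂[p,q] = [q] − [p].
The resulting 9×27 matrix has rank 8, and its Smith normal form has invariant factors (1,1,1,1,1,1,1,1).

∂_2: C_2 → C_1 maps a triangle to the signed sum of its edges. For instance
  ∂[0,6,7] = [6,7] − [0,7] + [0,6],
  ∂[2,3,4] = [3,4] − [2,4] + [2,3].
This gives a 27×18 integer matrix of rank 17; reducing to Smith normal form yields diagonal entries (1,1,1,1,1,1,1,1,1,1,1,1,1,1,1,1,1).

Computing H_k = (kernel of ∂_k) / (image of ∂_{k+1}):

  H_0: rank C_0 − rank ∂_1 = 9 − 8 = 1, and the invariant factors of ∂_1 are all 1, so H_0 = Z.
  H_1: rank ker ∂_1 − rank ∂_2 = (27 − 8) − 17 = 2, and the invariant factors of ∂_2 are all 1, so H_1 = Z^2.
  H_2: rank ker ∂_2 − rank ∂_3 = (18 − 17) − 0 = 1, and there is no ∂_3, so H_2 = Z.

(K is a triangulation of the torus T^2.)

H_0 ≅ Z,  H_1 ≅ Z^2,  H_2 ≅ Z.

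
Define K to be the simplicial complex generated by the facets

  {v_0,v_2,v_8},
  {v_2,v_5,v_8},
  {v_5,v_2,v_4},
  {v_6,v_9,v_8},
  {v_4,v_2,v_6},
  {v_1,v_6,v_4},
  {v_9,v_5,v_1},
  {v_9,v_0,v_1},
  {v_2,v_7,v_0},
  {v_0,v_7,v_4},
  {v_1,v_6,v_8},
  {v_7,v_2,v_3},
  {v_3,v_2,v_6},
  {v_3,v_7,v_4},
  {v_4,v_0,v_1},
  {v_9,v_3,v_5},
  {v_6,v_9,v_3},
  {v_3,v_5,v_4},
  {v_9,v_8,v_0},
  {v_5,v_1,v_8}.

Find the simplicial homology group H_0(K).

Fix the vertex order v_0 < v_1 < v_2 < v_3 < v_4 < v_5 < v_6 < v_7 < v_8 < v_9 and write every simplex with vertices in increasing order. Then dim K = 2 and the simplices of K are:

  0-simplices (10): [v_0], [v_1], [v_2], [v_3], [v_4], [v_5], [v_6], [v_7], [v_8], [v_9]
  1-simplices (30): (30 of them)
  2-simplices (20): (20 of them)

so the chain groups are C_0 ≅ Z^10, C_1 ≅ Z^30, C_2 ≅ Z^20.

The boundary map ∂_1: C_1 → C_0 sends each edge [p,q] (with p < q) to q − p.
As a 10×30 matrix over Z this has rank 9, with invariant factors (1,1,1,1,1,1,1,1,1).

The boundary map ∂_2: C_2 → C_1 acts by ∂[p,q,r] = [q,r] − [p,r] + [p,q]. For instance
  ∂[v_0,v_1,v_4] = [v_1,v_4] − [v_0,v_4] + [v_0,v_1],
  ∂[v_1,v_5,v_9] = [v_5,v_9] − [v_1,v_9] + [v_1,v_5].
The 30×20 boundary matrix has rank 20 and Smith normal form diag(1,1,1,1,1,1,1,1,1,1,1,1,1,1,1,1,1,1,1,2).

From H_k ≅ ker(∂_k) / im(∂_{k+1}) we obtain:

  H_0: rank C_0 − rank ∂_1 = 10 − 9 = 1, and the invariant factors of ∂_1 are all 1, so H_0 ≅ Z.

H_0 = Z.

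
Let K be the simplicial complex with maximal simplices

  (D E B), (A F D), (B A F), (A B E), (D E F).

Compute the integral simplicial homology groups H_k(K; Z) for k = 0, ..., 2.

H_0 ≅ Z,  H_1 ≅ Z,  H_2 = 0.

Fix the vertex order A < B < D < E < F and write every simplex with vertices in increasing order. Then dim K = 2 and the simplices of K are:

  0-simplices (5): A, B, D, E, F
  1-simplices (10): AB, AD, AE, AF, BD, BE, BF, DE, DF, EF
  2-simplices (5): ABE, ABF, ADF, BDE, DEF

giving chain groups C_0 ≅ Z^5, C_1 ≅ Z^10, C_2 ≅ Z^5.

The boundary map ∂_1: C_1 → C_0 maps an edge to its endpoints' difference, ∂[p,q] = q − p. For instance
  ∂BF = F − B.
This gives a 5×10 integer matrix of rank 4; reducing to Smith normal form yields diagonal entries (1,1,1,1).

Boundary ∂_2: C_2 → C_1 maps a triangle to the signed sum of its edges. For instance
  ∂DEF = EF − DF + DE,
  ∂ABF = BF − AF + AB.
The 10×5 boundary matrix has rank 5 and Smith normal form diag(1,1,1,1,1).

Now H_k = ker ∂_k / im ∂_{k+1}, so:

  H_0: rank C_0 − rank ∂_1 = 5 − 4 = 1, and the invariant factors of ∂_1 are all 1, so H_0 = Z.
  H_1: rank ker ∂_1 − rank ∂_2 = (10 − 4) − 5 = 1, and the invariant factors of ∂_2 are all 1, so H_1 = Z.
  H_2: rank ker ∂_2 − rank ∂_3 = (5 − 5) − 0 = 0, and there is no ∂_3, so H_2 = 0.

As a check, the Euler characteristic is 5 − 10 + 5 = 0, which agrees with 1 − 1 + 0 = 0.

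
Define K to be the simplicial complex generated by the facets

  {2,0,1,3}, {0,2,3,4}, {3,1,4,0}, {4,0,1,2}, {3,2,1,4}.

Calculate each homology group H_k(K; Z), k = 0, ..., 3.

H_0 = Z,  H_1 = 0,  H_2 = 0,  H_3 = Z.

Take the total order 0 < 1 < 2 < 3 < 4 on the vertex set. Then K (dimension 3) consists of the simplices:

  0-simplices (5): [0], [1], [2], [3], [4]
  1-simplices (10): [0,1], [0,2], [0,3], [0,4], [1,2], [1,3], [1,4], [2,3], [2,4], [3,4]
  2-simplices (10): [0,1,2], [0,1,3], [0,1,4], [0,2,3], [0,2,4], [0,3,4], [1,2,3], [1,2,4], [1,3,4], [2,3,4]
  3-simplices (5): [0,1,2,3], [0,1,2,4], [0,1,3,4], [0,2,3,4], [1,2,3,4]

giving chain groups C_0 ≅ Z^5, C_1 ≅ Z^10, C_2 ≅ Z^10, C_3 ≅ Z^5.

Boundary ∂_1: C_1 → C_0 sends each edge [p,q] (with p < q) to q − p. For instance
  ∂[2,3] = [3] − [2].
The 5×10 boundary matrix has rank 4 and Smith normal form diag(1,1,1,1).

Boundary ∂_2: C_2 → C_1 sends each 2-simplex [p,q,r] to [q,r] − [p,r] + [p,q]. For instance
  ∂[0,3,4] = [3,4] − [0,4] + [0,3],
  ∂[1,2,4] = [2,4] − [1,4] + [1,2].
The resulting 10×10 matrix has rank 6, and its Smith normal form has invariant factors (1,1,1,1,1,1).

The boundary map ∂_3: C_3 → C_2 sends each 3-simplex σ to the alternating sum Σ_i (−1)^i (σ with its i-th vertex removed). For instance
  ∂[0,1,3,4] = [1,3,4] − [0,3,4] + [0,1,4] − [0,1,3],
  ∂[0,1,2,3] = [1,2,3] − [0,2,3] + [0,1,3] − [0,1,2].
The resulting 10×5 matrix has rank 4, and its Smith normal form has invariant factors (1,1,1,1).

From H_k ≅ ker(∂_k) / im(∂_{k+1}) we obtain:

  H_0: rank C_0 − rank ∂_1 = 5 − 4 = 1, and the invariant factors of ∂_1 are all 1, so H_0 ≅ Z.
  H_1: rank ker ∂_1 − rank ∂_2 = (10 − 4) − 6 = 0, and the invariant factors of ∂_2 are all 1, so H_1 ≅ 0.
  H_2: rank ker ∂_2 − rank ∂_3 = (10 − 6) − 4 = 0, and the invariant factors of ∂_3 are all 1, so H_2 ≅ 0.
  H_3: rank ker ∂_3 − rank ∂_4 = (5 − 4) − 0 = 1, and there is no ∂_4, so H_3 ≅ Z.

As a check, the Euler characteristic is 5 − 10 + 10 − 5 = 0, which agrees with 1 − 0 + 0 − 1 = 0.
(K is a triangulation of the 3-sphere S^3.)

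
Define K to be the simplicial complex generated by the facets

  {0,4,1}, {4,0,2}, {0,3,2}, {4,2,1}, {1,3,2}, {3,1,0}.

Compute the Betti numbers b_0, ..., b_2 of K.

b_0 = 1, b_1 = 0, b_2 = 1.

Fix the vertex order 0 < 1 < 2 < 3 < 4 and write every simplex with vertices in increasing order. Then dim K = 2 and the simplices of K are:

  0-simplices (5): [0], [1], [2], [3], [4]
  1-simplices (9): [0,1], [0,2], [0,3], [0,4], [1,2], [1,3], [1,4], [2,3], [2,4]
  2-simplices (6): [0,1,3], [0,1,4], [0,2,3], [0,2,4], [1,2,3], [1,2,4]

so the chain groups are C_0 ≅ Z^5, C_1 ≅ Z^9, C_2 ≅ Z^6.

∂_1: C_1 → C_0 maps an edge to its endpoints' difference, ∂[p,q] = q − p. For instance
  ∂[1,3] = [3] − [1].
This gives a 5×9 integer matrix of rank 4; reducing to Smith normal form yields diagonal entries (1,1,1,1).

∂_2: C_2 → C_1 acts by ∂[p,q,r] = [q,r] − [p,r] + [p,q]. For instance
  ∂[0,1,3] = [1,3] − [0,3] + [0,1],
  ∂[0,1,4] = [1,4] − [0,4] + [0,1].
This gives a 9×6 integer matrix of rank 5; reducing to Smith normal form yields diagonal entries (1,1,1,1,1).

From H_k ≅ ker(∂_k) / im(∂_{k+1}) we obtain:

  H_0: rank C_0 − rank ∂_1 = 5 − 4 = 1, and the invariant factors of ∂_1 are all 1, so H_0 = Z.
  H_1: rank ker ∂_1 − rank ∂_2 = (9 − 4) − 5 = 0, and the invariant factors of ∂_2 are all 1, so H_1 = 0.
  H_2: rank ker ∂_2 − rank ∂_3 = (6 − 5) − 0 = 1, and there is no ∂_3, so H_2 = Z.

As a check, the Euler characteristic is 5 − 9 + 6 = 2, which agrees with 1 − 0 + 1 = 2.
(K is a triangulation of the 2-sphere S^2.)

Hence the Betti numbers are b_0 = 1, b_1 = 0, b_2 = 1.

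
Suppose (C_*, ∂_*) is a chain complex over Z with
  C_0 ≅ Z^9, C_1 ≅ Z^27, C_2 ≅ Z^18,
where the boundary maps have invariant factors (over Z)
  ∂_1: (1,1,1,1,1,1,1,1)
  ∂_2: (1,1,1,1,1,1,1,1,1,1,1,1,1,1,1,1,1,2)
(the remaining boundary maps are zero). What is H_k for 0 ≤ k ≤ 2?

H_0: b_0 = 9 − 0 − 8 = 1; torsion from ∂_1 factors > 1: none. So H_0 ≅ Z.
H_1: b_1 = 27 − 8 − 18 = 1; torsion from ∂_2 factors > 1: [2]. So H_1 ≅ Z ⊕ Z_2.
H_2: b_2 = 18 − 18 − 0 = 0; torsion from ∂_3 factors > 1: none. So H_2 ≅ 0.

H_0 ≅ Z,  H_1 ≅ Z ⊕ Z_2,  H_2 = 0.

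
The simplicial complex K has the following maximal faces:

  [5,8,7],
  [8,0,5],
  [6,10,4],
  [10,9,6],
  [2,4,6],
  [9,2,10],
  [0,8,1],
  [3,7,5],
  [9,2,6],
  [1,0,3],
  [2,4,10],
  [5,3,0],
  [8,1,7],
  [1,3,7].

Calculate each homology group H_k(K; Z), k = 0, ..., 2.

K has 11 vertices, 21 edges, 14 triangles.
rank ∂_0 = 0, rank ∂_1 = 9 ⇒ b_0 = 11 − 0 − 9 = 2; all invariant factors of ∂_1 are 1 so no torsion. So H_0 ≅ Z^2.
rank ∂_1 = 9, rank ∂_2 = 12 ⇒ b_1 = 21 − 9 − 12 = 0; all invariant factors of ∂_2 are 1 so no torsion. So H_1 ≅ 0.
rank ∂_2 = 12, rank ∂_3 = 0 ⇒ b_2 = 14 − 12 − 0 = 2. So H_2 ≅ Z^2.

H_0 = Z^2,  H_1 = 0,  H_2 = Z^2.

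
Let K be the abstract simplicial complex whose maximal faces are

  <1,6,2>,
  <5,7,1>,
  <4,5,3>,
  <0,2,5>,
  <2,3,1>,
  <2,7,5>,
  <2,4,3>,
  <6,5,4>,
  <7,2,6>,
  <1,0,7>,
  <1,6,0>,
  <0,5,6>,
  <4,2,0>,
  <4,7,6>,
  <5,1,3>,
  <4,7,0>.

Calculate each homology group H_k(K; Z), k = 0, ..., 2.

K has 8 vertices, 24 edges, 16 triangles.
rank ∂_0 = 0, rank ∂_1 = 7 ⇒ b_0 = 8 − 0 − 7 = 1; all invariant factors of ∂_1 are 1 so no torsion. So H_0 ≅ Z.
rank ∂_1 = 7, rank ∂_2 = 15 ⇒ b_1 = 24 − 7 − 15 = 2; all invariant factors of ∂_2 are 1 so no torsion. So H_1 ≅ Z^2.
rank ∂_2 = 15, rank ∂_3 = 0 ⇒ b_2 = 16 − 15 − 0 = 1. So H_2 ≅ Z.

H_0 = Z,  H_1 = Z^2,  H_2 = Z.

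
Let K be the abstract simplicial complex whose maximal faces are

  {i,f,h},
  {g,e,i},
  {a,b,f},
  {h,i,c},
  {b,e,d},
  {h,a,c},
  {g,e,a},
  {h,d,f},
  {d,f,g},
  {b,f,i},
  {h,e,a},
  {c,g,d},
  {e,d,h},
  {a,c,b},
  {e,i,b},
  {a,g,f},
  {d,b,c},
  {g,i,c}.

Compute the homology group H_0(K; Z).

H_0 ≅ Z.

K has 9 vertices, 27 edges, 18 triangles.
rank ∂_0 = 0, rank ∂_1 = 8 ⇒ b_0 = 9 − 0 − 8 = 1; all invariant factors of ∂_1 are 1 so no torsion. So H_0 ≅ Z.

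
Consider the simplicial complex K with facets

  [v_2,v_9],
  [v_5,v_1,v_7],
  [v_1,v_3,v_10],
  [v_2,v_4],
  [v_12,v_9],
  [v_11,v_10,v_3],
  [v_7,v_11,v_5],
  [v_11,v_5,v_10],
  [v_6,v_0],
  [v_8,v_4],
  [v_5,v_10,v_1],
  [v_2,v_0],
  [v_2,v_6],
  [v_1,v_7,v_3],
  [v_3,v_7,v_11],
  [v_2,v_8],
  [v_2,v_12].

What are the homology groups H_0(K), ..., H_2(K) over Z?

We work with the vertex ordering v_0 < v_1 < v_2 < v_3 < v_4 < v_5 < v_6 < v_7 < v_8 < v_9 < v_10 < v_11 < v_12. The simplices of K, each written with vertices in increasing order, are:

  0-simplices (13): [v_0], [v_1], [v_2], [v_3], [v_4], [v_5], [v_6], [v_7], [v_8], [v_9], [v_10], [v_11], [v_12]
  1-simplices (21): (21 of them)
  2-simplices (8): [v_1,v_3,v_7], [v_1,v_3,v_10], [v_1,v_5,v_7], [v_1,v_5,v_10], [v_3,v_7,v_11], [v_3,v_10,v_11], [v_5,v_7,v_11], [v_5,v_10,v_11]

Hence C_0 ≅ Z^13, C_1 ≅ Z^21, C_2 ≅ Z^8.

The boundary map ∂_1: C_1 → C_0 is given by ∂[p,q] = [q] − [p].
As a 13×21 matrix over Z this has rank 11, with invariant factors (1,1,1,1,1,1,1,1,1,1,1).

∂_2: C_2 → C_1 acts by ∂[p,q,r] = [q,r] − [p,r] + [p,q]. For instance
  ∂[v_3,v_10,v_11] = [v_10,v_11] − [v_3,v_11] + [v_3,v_10],
  ∂[v_1,v_5,v_7] = [v_5,v_7] − [v_1,v_7] + [v_1,v_5].
This gives a 21×8 integer matrix of rank 7; reducing to Smith normal form yields diagonal entries (1,1,1,1,1,1,1).

Now H_k = ker ∂_k / im ∂_{k+1}, so:

  H_0: rank C_0 − rank ∂_1 = 13 − 11 = 2, and the invariant factors of ∂_1 are all 1, so H_0 = Z^2.
  H_1: rank ker ∂_1 − rank ∂_2 = (21 − 11) − 7 = 3, and the invariant factors of ∂_2 are all 1, so H_1 = Z^3.
  H_2: rank ker ∂_2 − rank ∂_3 = (8 − 7) − 0 = 1, and there is no ∂_3, so H_2 = Z.

H_0 ≅ Z^2,  H_1 ≅ Z^3,  H_2 ≅ Z.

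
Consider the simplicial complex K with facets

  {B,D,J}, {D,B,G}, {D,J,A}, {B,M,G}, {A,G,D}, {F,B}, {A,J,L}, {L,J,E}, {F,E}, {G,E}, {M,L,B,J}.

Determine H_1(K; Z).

H_1 ≅ Z^2.

Fix the vertex order A < B < D < E < F < G < J < L < M and write every simplex with vertices in increasing order. Then dim K = 3 and the simplices of K are:

  0-simplices (9): A, B, D, E, F, G, J, L, M
  1-simplices (20): AD, AG, AJ, AL, BD, BF, BG, BJ, BL, BM, DG, DJ, EF, EG, EJ, EL, GM, JL, JM, LM
  2-simplices (11): ADG, ADJ, AJL, BDG, BDJ, BGM, BJL, BJM, BLM, EJL, JLM
  3-simplices (1): BJLM

Hence C_0 ≅ Z^9, C_1 ≅ Z^20, C_2 ≅ Z^11, C_3 ≅ Z^1.

∂_1: C_1 → C_0 is given by ∂[p,q] = [q] − [p]. For instance
  ∂EJ = J − E.
As a 9×20 matrix over Z this has rank 8, with invariant factors (1,1,1,1,1,1,1,1).

∂_2: C_2 → C_1 sends each 2-simplex [p,q,r] to [q,r] − [p,r] + [p,q]. For instance
  ∂BJM = JM − BM + BJ,
  ∂BJL = JL − BL + BJ.
This gives a 20×11 integer matrix of rank 10; reducing to Smith normal form yields diagonal entries (1,1,1,1,1,1,1,1,1,1).

∂_3: C_3 → C_2 sends each 3-simplex σ to the alternating sum Σ_i (−1)^i (σ with its i-th vertex removed). For instance
  ∂BJLM = JLM − BLM + BJM − BJL.
The resulting 11×1 matrix has rank 1, and its Smith normal form has invariant factors (1).

Reading off H_k = ker ∂_k / im ∂_{k+1}:

  H_1: rank ker ∂_1 − rank ∂_2 = (20 − 8) − 10 = 2, and the invariant factors of ∂_2 are all 1, so H_1 = Z^2.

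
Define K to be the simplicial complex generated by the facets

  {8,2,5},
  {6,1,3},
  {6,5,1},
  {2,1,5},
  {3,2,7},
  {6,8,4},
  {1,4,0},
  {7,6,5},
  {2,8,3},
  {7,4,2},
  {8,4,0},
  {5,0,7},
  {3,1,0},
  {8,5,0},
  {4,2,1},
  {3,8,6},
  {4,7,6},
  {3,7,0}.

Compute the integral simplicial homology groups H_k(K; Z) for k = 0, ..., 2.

H_0 = Z,  H_1 = Z^2,  H_2 = Z.

Take the total order 0 < 1 < 2 < 3 < 4 < 5 < 6 < 7 < 8 on the vertex set. Then K (dimension 2) consists of the simplices:

  0-simplices (9): [0], [1], [2], [3], [4], [5], [6], [7], [8]
  1-simplices (27): (27 of them)
  2-simplices (18): [0,1,3], [0,1,4], [0,3,7], [0,4,8], [0,5,7], [0,5,8], [1,2,4], [1,2,5], [1,3,6], [1,5,6], [2,3,7], [2,3,8], [2,4,7], [2,5,8], [3,6,8], [4,6,7], [4,6,8], [5,6,7]

giving chain groups C_0 ≅ Z^9, C_1 ≅ Z^27, C_2 ≅ Z^18.

∂_1: C_1 → C_0 sends each edge [p,q] (with p < q) to q − p.
As a 9×27 matrix over Z this has rank 8, with invariant factors (1,1,1,1,1,1,1,1).

The boundary map ∂_2: C_2 → C_1 sends each 2-simplex [p,q,r] to [q,r] − [p,r] + [p,q]. For instance
  ∂[1,5,6] = [5,6] − [1,6] + [1,5],
  ∂[5,6,7] = [6,7] − [5,7] + [5,6].
The resulting 27×18 matrix has rank 17, and its Smith normal form has invariant factors (1,1,1,1,1,1,1,1,1,1,1,1,1,1,1,1,1).

Computing H_k = (kernel of ∂_k) / (image of ∂_{k+1}):

  H_0: rank C_0 − rank ∂_1 = 9 − 8 = 1, and the invariant factors of ∂_1 are all 1, so H_0 ≅ Z.
  H_1: rank ker ∂_1 − rank ∂_2 = (27 − 8) − 17 = 2, and the invariant factors of ∂_2 are all 1, so H_1 ≅ Z^2.
  H_2: rank ker ∂_2 − rank ∂_3 = (18 − 17) − 0 = 1, and there is no ∂_3, so H_2 ≅ Z.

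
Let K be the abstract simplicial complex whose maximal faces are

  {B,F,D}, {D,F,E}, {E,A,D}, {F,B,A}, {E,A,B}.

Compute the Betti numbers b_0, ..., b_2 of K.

Take the total order A < B < D < E < F on the vertex set. Then K (dimension 2) consists of the simplices:

  0-simplices (5): A, B, D, E, F
  1-simplices (10): AB, AD, AE, AF, BD, BE, BF, DE, DF, EF
  2-simplices (5): ABE, ABF, ADE, BDF, DEF

Hence C_0 ≅ Z^5, C_1 ≅ Z^10, C_2 ≅ Z^5.

∂_1: C_1 → C_0 sends each edge [p,q] (with p < q) to q − p. For instance
  ∂AF = F − A.
This gives a 5×10 integer matrix of rank 4; reducing to Smith normal form yields diagonal entries (1,1,1,1).

The boundary map ∂_2: C_2 → C_1 sends each 2-simplex [p,q,r] to [q,r] − [p,r] + [p,q]. For instance
  ∂ABE = BE − AE + AB,
  ∂DEF = EF − DF + DE.
The resulting 10×5 matrix has rank 5, and its Smith normal form has invariant factors (1,1,1,1,1).

Reading off H_k = ker ∂_k / im ∂_{k+1}:

  H_0: rank C_0 − rank ∂_1 = 5 − 4 = 1, and the invariant factors of ∂_1 are all 1, so H_0 = Z.
  H_1: rank ker ∂_1 − rank ∂_2 = (10 − 4) − 5 = 1, and the invariant factors of ∂_2 are all 1, so H_1 = Z.
  H_2: rank ker ∂_2 − rank ∂_3 = (5 − 5) − 0 = 0, and there is no ∂_3, so H_2 = 0.

As a check, the Euler characteristic is 5 − 10 + 5 = 0, which agrees with 1 − 1 + 0 = 0.

Hence the Betti numbers are b_0 = 1, b_1 = 1, b_2 = 0.

b_0 = 1, b_1 = 1, b_2 = 0.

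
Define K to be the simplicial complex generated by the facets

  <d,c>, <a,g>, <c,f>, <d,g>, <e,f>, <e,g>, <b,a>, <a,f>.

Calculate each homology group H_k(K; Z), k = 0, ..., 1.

Take the total order a < b < c < d < e < f < g on the vertex set. Then K (dimension 1) consists of the simplices:

  0-simplices (7): a, b, c, d, e, f, g
  1-simplices (8): ab, af, ag, cd, cf, dg, ef, eg

Hence C_0 ≅ Z^7, C_1 ≅ Z^8.

The boundary map ∂_1: C_1 → C_0 maps an edge to its endpoints' difference, ∂[p,q] = q − p. For instance
  ∂ef = f − e.
This gives a 7×8 integer matrix of rank 6; reducing to Smith normal form yields diagonal entries (1,1,1,1,1,1).

Reading off H_k = ker ∂_k / im ∂_{k+1}:

  H_0: rank C_0 − rank ∂_1 = 7 − 6 = 1, and the invariant factors of ∂_1 are all 1, so H_0 = Z.
  H_1: rank ker ∂_1 − rank ∂_2 = (8 − 6) − 0 = 2, and there is no ∂_2, so H_1 = Z^2.

H_0 ≅ Z,  H_1 ≅ Z^2.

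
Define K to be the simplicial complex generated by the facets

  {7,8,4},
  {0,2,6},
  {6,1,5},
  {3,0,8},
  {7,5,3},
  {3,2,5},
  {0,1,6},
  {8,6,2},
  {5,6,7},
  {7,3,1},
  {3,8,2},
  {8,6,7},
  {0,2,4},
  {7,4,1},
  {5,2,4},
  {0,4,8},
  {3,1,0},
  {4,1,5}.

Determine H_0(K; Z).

H_0 ≅ Z.

We work with the vertex ordering 0 < 1 < 2 < 3 < 4 < 5 < 6 < 7 < 8. The simplices of K, each written with vertices in increasing order, are:

  0-simplices (9): [0], [1], [2], [3], [4], [5], [6], [7], [8]
  1-simplices (27): (27 of them)
  2-simplices (18): [0,1,3], [0,1,6], [0,2,4], [0,2,6], [0,3,8], [0,4,8], [1,3,7], [1,4,5], [1,4,7], [1,5,6], [2,3,5], [2,3,8], [2,4,5], [2,6,8], [3,5,7], [4,7,8], [5,6,7], [6,7,8]

so the chain groups are C_0 ≅ Z^9, C_1 ≅ Z^27, C_2 ≅ Z^18.

The boundary map ∂_1: C_1 → C_0 is given by ∂[p,q] = [q] − [p].
As a 9×27 matrix over Z this has rank 8, with invariant factors (1,1,1,1,1,1,1,1).

Boundary ∂_2: C_2 → C_1 acts by ∂[p,q,r] = [q,r] − [p,r] + [p,q]. For instance
  ∂[1,4,7] = [4,7] − [1,7] + [1,4],
  ∂[2,3,8] = [3,8] − [2,8] + [2,3].
This gives a 27×18 integer matrix of rank 18; reducing to Smith normal form yields diagonal entries (1,1,1,1,1,1,1,1,1,1,1,1,1,1,1,1,1,2).

Computing H_k = (kernel of ∂_k) / (image of ∂_{k+1}):

  H_0: rank C_0 − rank ∂_1 = 9 − 8 = 1, and the invariant factors of ∂_1 are all 1, so H_0 ≅ Z.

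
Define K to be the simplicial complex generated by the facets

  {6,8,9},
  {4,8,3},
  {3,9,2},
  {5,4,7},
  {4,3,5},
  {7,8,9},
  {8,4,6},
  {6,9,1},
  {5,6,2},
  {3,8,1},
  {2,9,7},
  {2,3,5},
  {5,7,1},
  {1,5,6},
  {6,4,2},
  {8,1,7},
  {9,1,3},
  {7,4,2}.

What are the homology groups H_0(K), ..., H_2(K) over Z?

H_0 ≅ Z,  H_1 ≅ Z × Z/2,  H_2 = 0.

Fix the vertex order 1 < 2 < 3 < 4 < 5 < 6 < 7 < 8 < 9 and write every simplex with vertices in increasing order. Then dim K = 2 and the simplices of K are:

  0-simplices (9): [1], [2], [3], [4], [5], [6], [7], [8], [9]
  1-simplices (27): (27 of them)
  2-simplices (18): [1,3,8], [1,3,9], [1,5,6], [1,5,7], [1,6,9], [1,7,8], [2,3,5], [2,3,9], [2,4,6], [2,4,7], [2,5,6], [2,7,9], [3,4,5], [3,4,8], [4,5,7], [4,6,8], [6,8,9], [7,8,9]

so the chain groups are C_0 ≅ Z^9, C_1 ≅ Z^27, C_2 ≅ Z^18.

∂_1: C_1 → C_0 maps an edge to its endpoints' difference, ∂[p,q] = q − p. For instance
  ∂[2,7] = [7] − [2].
The 9×27 boundary matrix has rank 8 and Smith normal form diag(1,1,1,1,1,1,1,1).

Boundary ∂_2: C_2 → C_1 maps a triangle to the signed sum of its edges. For instance
  ∂[1,6,9] = [6,9] − [1,9] + [1,6],
  ∂[1,7,8] = [7,8] − [1,8] + [1,7].
The resulting 27×18 matrix has rank 18, and its Smith normal form has invariant factors (1,1,1,1,1,1,1,1,1,1,1,1,1,1,1,1,1,2).

Reading off H_k = ker ∂_k / im ∂_{k+1}:

  H_0: rank C_0 − rank ∂_1 = 9 − 8 = 1, and the invariant factors of ∂_1 are all 1, so H_0 ≅ Z.
  H_1: rank ker ∂_1 − rank ∂_2 = (27 − 8) − 18 = 1, and ∂_2 has invariant factor 2 > 1, so H_1 ≅ Z × Z/2.
  H_2: rank ker ∂_2 − rank ∂_3 = (18 − 18) − 0 = 0, and there is no ∂_3, so H_2 ≅ 0.

As a check, the Euler characteristic is 9 − 27 + 18 = 0, which agrees with 1 − 1 + 0 = 0.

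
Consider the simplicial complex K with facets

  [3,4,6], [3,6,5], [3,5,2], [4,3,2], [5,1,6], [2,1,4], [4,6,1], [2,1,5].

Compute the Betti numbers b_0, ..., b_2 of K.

b_0 = 1, b_1 = 0, b_2 = 1.

Fix the vertex order 1 < 2 < 3 < 4 < 5 < 6 and write every simplex with vertices in increasing order. Then dim K = 2 and the simplices of K are:

  0-simplices (6): [1], [2], [3], [4], [5], [6]
  1-simplices (12): [1,2], [1,4], [1,5], [1,6], [2,3], [2,4], [2,5], [3,4], [3,5], [3,6], [4,6], [5,6]
  2-simplices (8): [1,2,4], [1,2,5], [1,4,6], [1,5,6], [2,3,4], [2,3,5], [3,4,6], [3,5,6]

so the chain groups are C_0 ≅ Z^6, C_1 ≅ Z^12, C_2 ≅ Z^8.

The boundary map ∂_1: C_1 → C_0 sends each edge [p,q] (with p < q) to q − p. For instance
  ∂[4,6] = [6] − [4].
This gives a 6×12 integer matrix of rank 5; reducing to Smith normal form yields diagonal entries (1,1,1,1,1).

∂_2: C_2 → C_1 acts by ∂[p,q,r] = [q,r] − [p,r] + [p,q]. For instance
  ∂[3,4,6] = [4,6] − [3,6] + [3,4],
  ∂[1,4,6] = [4,6] − [1,6] + [1,4].
As a 12×8 matrix over Z this has rank 7, with invariant factors (1,1,1,1,1,1,1).

From H_k ≅ ker(∂_k) / im(∂_{k+1}) we obtain:

  H_0: rank C_0 − rank ∂_1 = 6 − 5 = 1, and the invariant factors of ∂_1 are all 1, so H_0 ≅ Z.
  H_1: rank ker ∂_1 − rank ∂_2 = (12 − 5) − 7 = 0, and the invariant factors of ∂_2 are all 1, so H_1 ≅ 0.
  H_2: rank ker ∂_2 − rank ∂_3 = (8 − 7) − 0 = 1, and there is no ∂_3, so H_2 ≅ Z.

As a check, the Euler characteristic is 6 − 12 + 8 = 2, which agrees with 1 − 0 + 1 = 2.

Hence the Betti numbers are b_0 = 1, b_1 = 0, b_2 = 1.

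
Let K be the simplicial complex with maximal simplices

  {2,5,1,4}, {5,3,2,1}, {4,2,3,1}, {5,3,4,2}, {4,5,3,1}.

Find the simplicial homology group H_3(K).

Order the vertices as 1 < 2 < 3 < 4 < 5. Listing each simplex with vertices in this order, K has dimension 3 with simplices:

  0-simplices (5): [1], [2], [3], [4], [5]
  1-simplices (10): [1,2], [1,3], [1,4], [1,5], [2,3], [2,4], [2,5], [3,4], [3,5], [4,5]
  2-simplices (10): [1,2,3], [1,2,4], [1,2,5], [1,3,4], [1,3,5], [1,4,5], [2,3,4], [2,3,5], [2,4,5], [3,4,5]
  3-simplices (5): [1,2,3,4], [1,2,3,5], [1,2,4,5], [1,3,4,5], [2,3,4,5]

so the chain groups are C_0 ≅ Z^5, C_1 ≅ Z^10, C_2 ≅ Z^10, C_3 ≅ Z^5.

The boundary map ∂_1: C_1 → C_0 is given by ∂[p,q] = [q] − [p]. For instance
  ∂[2,5] = [5] − [2].
The 5×10 boundary matrix has rank 4 and Smith normal form diag(1,1,1,1).

Boundary ∂_2: C_2 → C_1 sends each 2-simplex [p,q,r] to [q,r] − [p,r] + [p,q]. For instance
  ∂[3,4,5] = [4,5] − [3,5] + [3,4],
  ∂[1,2,5] = [2,5] − [1,5] + [1,2].
The 10×10 boundary matrix has rank 6 and Smith normal form diag(1,1,1,1,1,1).

Boundary ∂_3: C_3 → C_2 sends each 3-simplex σ to the alternating sum Σ_i (−1)^i (σ with its i-th vertex removed). For instance
  ∂[1,3,4,5] = [3,4,5] − [1,4,5] + [1,3,5] − [1,3,4],
  ∂[1,2,3,5] = [2,3,5] − [1,3,5] + [1,2,5] − [1,2,3].
The 10×5 boundary matrix has rank 4 and Smith normal form diag(1,1,1,1).

Reading off H_k = ker ∂_k / im ∂_{k+1}:

  H_3: rank ker ∂_3 − rank ∂_4 = (5 − 4) − 0 = 1, and there is no ∂_4, so H_3 ≅ Z.

H_3 ≅ Z.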